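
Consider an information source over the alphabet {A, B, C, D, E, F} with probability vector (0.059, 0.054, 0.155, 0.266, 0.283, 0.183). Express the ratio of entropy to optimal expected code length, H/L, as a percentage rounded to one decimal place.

Entropy H = −Σ p log₂ p ≈ 2.3571 bits.
Huffman merges: 27/500+59/1000→113/1000; 113/1000+31/200→67/250; 183/1000+133/500→449/1000; 67/250+283/1000→551/1000; 449/1000+551/1000→1. L = 2381/1000 ≈ 2.3810.
Efficiency = H/L = 2.3571/2.3810 = 99.0%.

99.0%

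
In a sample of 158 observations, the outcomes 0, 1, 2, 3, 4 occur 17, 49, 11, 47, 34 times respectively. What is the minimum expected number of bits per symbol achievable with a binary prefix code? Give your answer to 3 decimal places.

2.177 bits/symbol

Probabilities are the counts divided by 158.
Repeatedly combine the two least-probable nodes; the expected code length is the sum of the merged weights.
merge 11/158 + 17/158 → 14/79
merge 14/79 + 17/79 → 31/79
merge 47/158 + 49/158 → 48/79
merge 31/79 + 48/79 → 1
L = 14/79 + 31/79 + 48/79 + 1 = 172/79 ≈ 2.177 bits/symbol.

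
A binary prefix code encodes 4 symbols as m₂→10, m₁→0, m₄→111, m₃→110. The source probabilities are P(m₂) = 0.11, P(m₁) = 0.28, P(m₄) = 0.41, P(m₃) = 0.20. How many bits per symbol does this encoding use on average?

2.33 bits/symbol

L̄ = Σ pᵢ·ℓᵢ = 0.11·2 + 0.28·1 + 0.41·3 + 0.20·3 = 2.33 bits/symbol.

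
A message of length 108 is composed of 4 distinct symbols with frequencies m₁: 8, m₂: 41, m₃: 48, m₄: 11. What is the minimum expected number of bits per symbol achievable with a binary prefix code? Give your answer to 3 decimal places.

Probabilities are the counts divided by 108.
Repeatedly combine the two least-probable nodes; the expected code length is the sum of the merged weights.
merge 2/27 + 11/108 → 19/108
merge 19/108 + 41/108 → 5/9
merge 4/9 + 5/9 → 1
L = 19/108 + 5/9 + 1 = 187/108 ≈ 1.731 bits/symbol.

1.731 bits/symbol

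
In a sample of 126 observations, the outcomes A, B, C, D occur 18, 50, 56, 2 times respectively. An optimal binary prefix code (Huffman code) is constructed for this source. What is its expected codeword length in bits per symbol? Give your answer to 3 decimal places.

Probabilities are the counts divided by 126.
Repeatedly combine the two least-probable nodes; the expected code length is the sum of the merged weights.
merge 1/63 + 1/7 → 10/63
merge 10/63 + 25/63 → 5/9
merge 4/9 + 5/9 → 1
L = 10/63 + 5/9 + 1 = 12/7 ≈ 1.714 bits/symbol.

1.714 bits/symbol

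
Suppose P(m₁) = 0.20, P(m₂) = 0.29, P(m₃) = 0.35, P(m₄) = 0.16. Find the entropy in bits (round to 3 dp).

1.935 bits

H = −Σ pᵢ log₂ pᵢ.
−0.20·log₂(0.20) = 0.4644
−0.29·log₂(0.29) = 0.5179
−0.35·log₂(0.35) = 0.5301
−0.16·log₂(0.16) = 0.4230
Sum ≈ 1.9354 → 1.935 bits.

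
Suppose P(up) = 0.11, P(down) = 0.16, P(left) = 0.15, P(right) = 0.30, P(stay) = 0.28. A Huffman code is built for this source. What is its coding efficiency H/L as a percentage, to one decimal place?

98.2%

Entropy H = −Σ p log₂ p ≈ 2.2192 bits.
Huffman merges: 11/100+3/20→13/50; 4/25+13/50→21/50; 7/25+3/10→29/50; 21/50+29/50→1. L = 113/50 ≈ 2.2600.
Efficiency = H/L = 2.2192/2.2600 = 98.2%.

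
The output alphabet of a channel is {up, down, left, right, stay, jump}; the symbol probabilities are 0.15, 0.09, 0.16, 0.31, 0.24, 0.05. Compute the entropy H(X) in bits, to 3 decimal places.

2.380 bits

H = −Σ pᵢ log₂ pᵢ.
−0.15·log₂(0.15) = 0.4105
−0.09·log₂(0.09) = 0.3127
−0.16·log₂(0.16) = 0.4230
−0.31·log₂(0.31) = 0.5238
−0.24·log₂(0.24) = 0.4941
−0.05·log₂(0.05) = 0.2161
Sum ≈ 2.3802 → 2.380 bits.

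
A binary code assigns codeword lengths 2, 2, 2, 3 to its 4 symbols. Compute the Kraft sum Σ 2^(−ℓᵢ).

0.875

With common denominator 2^3 = 8: Σ 2^(−ℓᵢ) = 2/8 + 2/8 + 2/8 + 1/8 = 7/8 = 0.875.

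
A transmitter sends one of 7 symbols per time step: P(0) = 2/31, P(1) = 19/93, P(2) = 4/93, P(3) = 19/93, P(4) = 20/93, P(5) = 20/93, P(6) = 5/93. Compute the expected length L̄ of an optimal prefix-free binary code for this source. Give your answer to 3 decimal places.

Repeatedly combine the two least-probable nodes; the expected code length is the sum of the merged weights.
merge 4/93 + 5/93 → 3/31
merge 2/31 + 3/31 → 5/31
merge 5/31 + 19/93 → 34/93
merge 19/93 + 20/93 → 13/31
merge 20/93 + 34/93 → 18/31
merge 13/31 + 18/31 → 1
L = 3/31 + 5/31 + 34/93 + 13/31 + 18/31 + 1 = 244/93 ≈ 2.624 bits/symbol.

2.624 bits/symbol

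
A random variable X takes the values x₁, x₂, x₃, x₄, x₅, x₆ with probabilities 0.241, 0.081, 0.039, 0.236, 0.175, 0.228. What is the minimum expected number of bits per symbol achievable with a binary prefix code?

Repeatedly combine the two least-probable nodes; the expected code length is the sum of the merged weights.
merge 39/1000 + 81/1000 → 3/25
merge 3/25 + 7/40 → 59/200
merge 57/250 + 59/250 → 58/125
merge 241/1000 + 59/200 → 67/125
merge 58/125 + 67/125 → 1
L = 3/25 + 59/200 + 58/125 + 67/125 + 1 = 483/200 = 2.415 bits/symbol.

2.415 bits/symbol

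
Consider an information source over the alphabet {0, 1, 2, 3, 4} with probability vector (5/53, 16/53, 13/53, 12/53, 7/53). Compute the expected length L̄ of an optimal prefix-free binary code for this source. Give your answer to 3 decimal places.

Repeatedly combine the two least-probable nodes; the expected code length is the sum of the merged weights.
merge 5/53 + 7/53 → 12/53
merge 12/53 + 12/53 → 24/53
merge 13/53 + 16/53 → 29/53
merge 24/53 + 29/53 → 1
L = 12/53 + 24/53 + 29/53 + 1 = 118/53 ≈ 2.226 bits/symbol.

2.226 bits/symbol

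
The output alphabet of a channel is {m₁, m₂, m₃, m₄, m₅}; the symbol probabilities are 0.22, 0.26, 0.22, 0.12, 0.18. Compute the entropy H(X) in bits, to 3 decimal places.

2.279 bits

H = −Σ pᵢ log₂ pᵢ.
−0.22·log₂(0.22) = 0.4806
−0.26·log₂(0.26) = 0.5053
−0.22·log₂(0.22) = 0.4806
−0.12·log₂(0.12) = 0.3671
−0.18·log₂(0.18) = 0.4453
Sum ≈ 2.2788 → 2.279 bits.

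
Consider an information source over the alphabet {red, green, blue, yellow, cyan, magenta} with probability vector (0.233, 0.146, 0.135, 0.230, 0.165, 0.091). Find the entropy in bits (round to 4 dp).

H = −Σ pᵢ log₂ pᵢ.
−0.233·log₂(0.233) = 0.4897
−0.146·log₂(0.146) = 0.4053
−0.135·log₂(0.135) = 0.3900
−0.230·log₂(0.230) = 0.4877
−0.165·log₂(0.165) = 0.4289
−0.091·log₂(0.091) = 0.3147
Sum ≈ 2.5162 → 2.5162 bits.

2.5162 bits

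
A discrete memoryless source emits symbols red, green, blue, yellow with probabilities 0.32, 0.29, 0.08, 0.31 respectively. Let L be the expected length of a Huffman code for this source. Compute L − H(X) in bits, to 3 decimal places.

Entropy H = −Σ p log₂ p ≈ 1.8592 bits.
Huffman merges: 2/25+29/100→37/100; 31/100+8/25→63/100; 37/100+63/100→1. L = 2 ≈ 2.0000.
L − H = 2.0000 − 1.8592 = 0.141 bits.

0.141 bits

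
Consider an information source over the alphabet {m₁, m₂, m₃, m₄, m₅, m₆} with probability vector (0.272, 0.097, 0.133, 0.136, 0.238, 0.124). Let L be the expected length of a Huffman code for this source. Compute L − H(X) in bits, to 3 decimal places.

Entropy H = −Σ p log₂ p ≈ 2.4823 bits.
Huffman merges: 97/1000+31/250→221/1000; 133/1000+17/125→269/1000; 221/1000+119/500→459/1000; 269/1000+34/125→541/1000; 459/1000+541/1000→1. L = 249/100 ≈ 2.4900.
L − H = 2.4900 − 2.4823 = 0.008 bits.

0.008 bits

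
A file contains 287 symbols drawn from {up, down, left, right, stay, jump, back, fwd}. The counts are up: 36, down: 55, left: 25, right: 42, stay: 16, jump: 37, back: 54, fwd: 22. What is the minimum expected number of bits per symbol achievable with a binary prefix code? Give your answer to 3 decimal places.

2.941 bits/symbol

Probabilities are the counts divided by 287.
Repeatedly combine the two least-probable nodes; the expected code length is the sum of the merged weights.
merge 16/287 + 22/287 → 38/287
merge 25/287 + 36/287 → 61/287
merge 37/287 + 38/287 → 75/287
merge 6/41 + 54/287 → 96/287
merge 55/287 + 61/287 → 116/287
merge 75/287 + 96/287 → 171/287
merge 116/287 + 171/287 → 1
L = 38/287 + 61/287 + 75/287 + 96/287 + 116/287 + 171/287 + 1 = 844/287 ≈ 2.941 bits/symbol.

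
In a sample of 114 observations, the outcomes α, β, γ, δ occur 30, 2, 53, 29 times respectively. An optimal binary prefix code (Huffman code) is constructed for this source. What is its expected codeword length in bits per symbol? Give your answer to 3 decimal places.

1.807 bits/symbol

Probabilities are the counts divided by 114.
Repeatedly combine the two least-probable nodes; the expected code length is the sum of the merged weights.
merge 1/57 + 29/114 → 31/114
merge 5/19 + 31/114 → 61/114
merge 53/114 + 61/114 → 1
L = 31/114 + 61/114 + 1 = 103/57 ≈ 1.807 bits/symbol.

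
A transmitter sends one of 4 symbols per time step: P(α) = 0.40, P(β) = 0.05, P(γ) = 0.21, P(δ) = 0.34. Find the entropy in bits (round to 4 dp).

H = −Σ pᵢ log₂ pᵢ.
−0.40·log₂(0.40) = 0.5288
−0.05·log₂(0.05) = 0.2161
−0.21·log₂(0.21) = 0.4728
−0.34·log₂(0.34) = 0.5292
Sum ≈ 1.7469 → 1.7469 bits.

1.7469 bits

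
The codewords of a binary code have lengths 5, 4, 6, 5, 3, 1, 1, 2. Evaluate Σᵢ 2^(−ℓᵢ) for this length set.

With common denominator 2^6 = 64: Σ 2^(−ℓᵢ) = 2/64 + 4/64 + 1/64 + 2/64 + 8/64 + 32/64 + 32/64 + 16/64 = 97/64 = 1.515625.

1.515625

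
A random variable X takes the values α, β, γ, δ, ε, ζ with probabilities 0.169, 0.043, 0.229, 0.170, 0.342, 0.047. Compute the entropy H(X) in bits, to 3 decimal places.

H = −Σ pᵢ log₂ pᵢ.
−0.169·log₂(0.169) = 0.4335
−0.043·log₂(0.043) = 0.1952
−0.229·log₂(0.229) = 0.4870
−0.170·log₂(0.170) = 0.4346
−0.342·log₂(0.342) = 0.5294
−0.047·log₂(0.047) = 0.2073
Sum ≈ 2.2870 → 2.287 bits.

2.287 bits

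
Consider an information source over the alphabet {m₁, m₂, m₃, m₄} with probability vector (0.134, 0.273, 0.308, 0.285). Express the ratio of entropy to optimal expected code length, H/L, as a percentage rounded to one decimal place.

97.0%

Entropy H = −Σ p log₂ p ≈ 1.9393 bits.
Huffman merges: 67/500+273/1000→407/1000; 57/200+77/250→593/1000; 407/1000+593/1000→1. L = 2 ≈ 2.0000.
Efficiency = H/L = 1.9393/2.0000 = 97.0%.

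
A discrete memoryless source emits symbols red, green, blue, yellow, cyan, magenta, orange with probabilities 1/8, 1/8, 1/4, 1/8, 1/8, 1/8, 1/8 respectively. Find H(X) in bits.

Each probability is a power of 1/2, so log₂(1/p) is an integer.
H = Σ p·log₂(1/p) = 1/8·3 + 1/8·3 + 1/4·2 + 1/8·3 + 1/8·3 + 1/8·3 + 1/8·3 = 2.75 bits.

2.75 bits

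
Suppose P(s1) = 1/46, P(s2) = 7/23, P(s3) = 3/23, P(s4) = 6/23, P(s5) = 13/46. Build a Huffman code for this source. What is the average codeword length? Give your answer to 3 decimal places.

2.152 bits/symbol

Repeatedly combine the two least-probable nodes; the expected code length is the sum of the merged weights.
merge 1/46 + 3/23 → 7/46
merge 7/46 + 6/23 → 19/46
merge 13/46 + 7/23 → 27/46
merge 19/46 + 27/46 → 1
L = 7/46 + 19/46 + 27/46 + 1 = 99/46 ≈ 2.152 bits/symbol.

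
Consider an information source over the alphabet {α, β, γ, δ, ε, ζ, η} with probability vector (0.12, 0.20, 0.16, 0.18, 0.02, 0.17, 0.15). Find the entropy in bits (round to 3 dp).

2.658 bits

H = −Σ pᵢ log₂ pᵢ.
−0.12·log₂(0.12) = 0.3671
−0.20·log₂(0.20) = 0.4644
−0.16·log₂(0.16) = 0.4230
−0.18·log₂(0.18) = 0.4453
−0.02·log₂(0.02) = 0.1129
−0.17·log₂(0.17) = 0.4346
−0.15·log₂(0.15) = 0.4105
Sum ≈ 2.6578 → 2.658 bits.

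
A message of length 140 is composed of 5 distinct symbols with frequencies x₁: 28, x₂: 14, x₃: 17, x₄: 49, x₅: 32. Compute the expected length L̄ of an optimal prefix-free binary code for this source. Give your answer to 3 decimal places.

Probabilities are the counts divided by 140.
Repeatedly combine the two least-probable nodes; the expected code length is the sum of the merged weights.
merge 1/10 + 17/140 → 31/140
merge 1/5 + 31/140 → 59/140
merge 8/35 + 7/20 → 81/140
merge 59/140 + 81/140 → 1
L = 31/140 + 59/140 + 81/140 + 1 = 311/140 ≈ 2.221 bits/symbol.

2.221 bits/symbol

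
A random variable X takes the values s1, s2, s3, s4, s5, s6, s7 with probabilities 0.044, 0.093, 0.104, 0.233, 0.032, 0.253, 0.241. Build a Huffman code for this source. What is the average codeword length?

2.518 bits/symbol

Repeatedly combine the two least-probable nodes; the expected code length is the sum of the merged weights.
merge 4/125 + 11/250 → 19/250
merge 19/250 + 93/1000 → 169/1000
merge 13/125 + 169/1000 → 273/1000
merge 233/1000 + 241/1000 → 237/500
merge 253/1000 + 273/1000 → 263/500
merge 237/500 + 263/500 → 1
L = 19/250 + 169/1000 + 273/1000 + 237/500 + 263/500 + 1 = 1259/500 = 2.518 bits/symbol.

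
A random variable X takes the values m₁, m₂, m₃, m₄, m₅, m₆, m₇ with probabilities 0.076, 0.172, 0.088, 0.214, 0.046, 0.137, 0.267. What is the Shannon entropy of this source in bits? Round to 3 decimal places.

2.610 bits

H = −Σ pᵢ log₂ pᵢ.
−0.076·log₂(0.076) = 0.2826
−0.172·log₂(0.172) = 0.4368
−0.088·log₂(0.088) = 0.3086
−0.214·log₂(0.214) = 0.4760
−0.046·log₂(0.046) = 0.2043
−0.137·log₂(0.137) = 0.3929
−0.267·log₂(0.267) = 0.5087
Sum ≈ 2.6098 → 2.610 bits.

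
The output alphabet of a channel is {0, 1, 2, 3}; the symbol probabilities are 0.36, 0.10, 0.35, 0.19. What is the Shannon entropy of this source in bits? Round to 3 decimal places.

H = −Σ pᵢ log₂ pᵢ.
−0.36·log₂(0.36) = 0.5306
−0.10·log₂(0.10) = 0.3322
−0.35·log₂(0.35) = 0.5301
−0.19·log₂(0.19) = 0.4552
Sum ≈ 1.8481 → 1.848 bits.

1.848 bits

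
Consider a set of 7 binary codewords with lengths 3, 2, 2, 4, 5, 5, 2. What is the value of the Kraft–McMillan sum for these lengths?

With common denominator 2^5 = 32: Σ 2^(−ℓᵢ) = 4/32 + 8/32 + 8/32 + 2/32 + 1/32 + 1/32 + 8/32 = 32/32 = 1.

1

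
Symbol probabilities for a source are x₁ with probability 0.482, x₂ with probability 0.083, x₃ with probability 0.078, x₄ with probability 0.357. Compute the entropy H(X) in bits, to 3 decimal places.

1.623 bits

H = −Σ pᵢ log₂ pᵢ.
−0.482·log₂(0.482) = 0.5075
−0.083·log₂(0.083) = 0.2980
−0.078·log₂(0.078) = 0.2871
−0.357·log₂(0.357) = 0.5305
Sum ≈ 1.6231 → 1.623 bits.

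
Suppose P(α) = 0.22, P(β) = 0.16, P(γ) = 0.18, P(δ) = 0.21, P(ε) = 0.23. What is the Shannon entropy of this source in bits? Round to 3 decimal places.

2.309 bits

H = −Σ pᵢ log₂ pᵢ.
−0.22·log₂(0.22) = 0.4806
−0.16·log₂(0.16) = 0.4230
−0.18·log₂(0.18) = 0.4453
−0.21·log₂(0.21) = 0.4728
−0.23·log₂(0.23) = 0.4877
Sum ≈ 2.3094 → 2.309 bits.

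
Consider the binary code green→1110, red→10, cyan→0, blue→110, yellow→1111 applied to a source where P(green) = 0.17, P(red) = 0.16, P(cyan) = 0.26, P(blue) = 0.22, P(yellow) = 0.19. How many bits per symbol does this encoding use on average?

L̄ = Σ pᵢ·ℓᵢ = 0.17·4 + 0.16·2 + 0.26·1 + 0.22·3 + 0.19·4 = 2.68 bits/symbol.

2.68 bits/symbol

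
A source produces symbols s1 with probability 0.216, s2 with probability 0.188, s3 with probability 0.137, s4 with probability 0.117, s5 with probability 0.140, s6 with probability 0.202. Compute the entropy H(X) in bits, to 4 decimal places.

2.5491 bits

H = −Σ pᵢ log₂ pᵢ.
−0.216·log₂(0.216) = 0.4776
−0.188·log₂(0.188) = 0.4533
−0.137·log₂(0.137) = 0.3929
−0.117·log₂(0.117) = 0.3622
−0.140·log₂(0.140) = 0.3971
−0.202·log₂(0.202) = 0.4661
Sum ≈ 2.5491 → 2.5491 bits.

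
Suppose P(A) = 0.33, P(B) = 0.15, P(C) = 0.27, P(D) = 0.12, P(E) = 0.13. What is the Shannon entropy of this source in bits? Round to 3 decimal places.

2.198 bits

H = −Σ pᵢ log₂ pᵢ.
−0.33·log₂(0.33) = 0.5278
−0.15·log₂(0.15) = 0.4105
−0.27·log₂(0.27) = 0.5100
−0.12·log₂(0.12) = 0.3671
−0.13·log₂(0.13) = 0.3826
Sum ≈ 2.1981 → 2.198 bits.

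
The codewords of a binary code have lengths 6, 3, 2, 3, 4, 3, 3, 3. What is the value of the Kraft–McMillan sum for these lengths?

With common denominator 2^6 = 64: Σ 2^(−ℓᵢ) = 1/64 + 8/64 + 16/64 + 8/64 + 4/64 + 8/64 + 8/64 + 8/64 = 61/64 = 0.953125.

0.953125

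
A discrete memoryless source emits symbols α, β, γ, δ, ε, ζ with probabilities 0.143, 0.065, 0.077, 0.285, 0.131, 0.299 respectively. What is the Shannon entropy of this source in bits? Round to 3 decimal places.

2.363 bits

H = −Σ pᵢ log₂ pᵢ.
−0.143·log₂(0.143) = 0.4012
−0.065·log₂(0.065) = 0.2563
−0.077·log₂(0.077) = 0.2848
−0.285·log₂(0.285) = 0.5161
−0.131·log₂(0.131) = 0.3841
−0.299·log₂(0.299) = 0.5208
Sum ≈ 2.3634 → 2.363 bits.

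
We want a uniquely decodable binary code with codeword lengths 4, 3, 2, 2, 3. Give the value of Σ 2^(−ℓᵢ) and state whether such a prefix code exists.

With common denominator 2^4 = 16: Σ 2^(−ℓᵢ) = 1/16 + 2/16 + 4/16 + 4/16 + 2/16 = 13/16 = 0.8125.
Kraft's inequality requires Σ ≤ 1; here Σ = 0.8125 ≤ 1, so such a prefix code exists.

0.8125; yes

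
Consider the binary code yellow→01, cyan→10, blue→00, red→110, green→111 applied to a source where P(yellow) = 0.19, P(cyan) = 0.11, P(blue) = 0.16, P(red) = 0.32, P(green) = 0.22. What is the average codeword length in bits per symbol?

L̄ = Σ pᵢ·ℓᵢ = 0.19·2 + 0.11·2 + 0.16·2 + 0.32·3 + 0.22·3 = 2.54 bits/symbol.

2.54 bits/symbol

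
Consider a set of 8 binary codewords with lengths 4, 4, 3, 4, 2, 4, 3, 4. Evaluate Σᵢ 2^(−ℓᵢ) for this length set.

0.8125

With common denominator 2^4 = 16: Σ 2^(−ℓᵢ) = 1/16 + 1/16 + 2/16 + 1/16 + 4/16 + 1/16 + 2/16 + 1/16 = 13/16 = 0.8125.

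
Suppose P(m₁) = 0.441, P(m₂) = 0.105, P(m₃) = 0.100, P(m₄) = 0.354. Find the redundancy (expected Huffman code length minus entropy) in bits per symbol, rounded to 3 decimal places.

Entropy H = −Σ p log₂ p ≈ 1.7248 bits.
Huffman merges: 1/10+21/200→41/200; 41/200+177/500→559/1000; 441/1000+559/1000→1. L = 441/250 ≈ 1.7640.
L − H = 1.7640 − 1.7248 = 0.039 bits.

0.039 bits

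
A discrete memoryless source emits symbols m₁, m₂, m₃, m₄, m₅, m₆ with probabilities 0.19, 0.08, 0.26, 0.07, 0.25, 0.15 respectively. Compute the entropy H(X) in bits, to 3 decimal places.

2.431 bits

H = −Σ pᵢ log₂ pᵢ.
−0.19·log₂(0.19) = 0.4552
−0.08·log₂(0.08) = 0.2915
−0.26·log₂(0.26) = 0.5053
−0.07·log₂(0.07) = 0.2686
−0.25·log₂(0.25) = 0.5000
−0.15·log₂(0.15) = 0.4105
Sum ≈ 2.4311 → 2.431 bits.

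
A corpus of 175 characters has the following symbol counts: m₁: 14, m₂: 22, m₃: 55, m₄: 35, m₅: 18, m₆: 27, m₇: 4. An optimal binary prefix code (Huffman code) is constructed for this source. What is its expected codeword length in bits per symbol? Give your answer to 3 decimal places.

Probabilities are the counts divided by 175.
Repeatedly combine the two least-probable nodes; the expected code length is the sum of the merged weights.
merge 4/175 + 2/25 → 18/175
merge 18/175 + 18/175 → 36/175
merge 22/175 + 27/175 → 7/25
merge 1/5 + 36/175 → 71/175
merge 7/25 + 11/35 → 104/175
merge 71/175 + 104/175 → 1
L = 18/175 + 36/175 + 7/25 + 71/175 + 104/175 + 1 = 453/175 ≈ 2.589 bits/symbol.

2.589 bits/symbol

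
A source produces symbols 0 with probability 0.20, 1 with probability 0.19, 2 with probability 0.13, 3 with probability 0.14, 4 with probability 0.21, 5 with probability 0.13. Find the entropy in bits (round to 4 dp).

2.5548 bits

H = −Σ pᵢ log₂ pᵢ.
−0.20·log₂(0.20) = 0.4644
−0.19·log₂(0.19) = 0.4552
−0.13·log₂(0.13) = 0.3826
−0.14·log₂(0.14) = 0.3971
−0.21·log₂(0.21) = 0.4728
−0.13·log₂(0.13) = 0.3826
Sum ≈ 2.5548 → 2.5548 bits.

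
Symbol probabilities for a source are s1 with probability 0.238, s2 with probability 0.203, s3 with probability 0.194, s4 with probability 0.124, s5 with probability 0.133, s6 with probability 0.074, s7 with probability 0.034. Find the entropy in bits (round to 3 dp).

2.623 bits

H = −Σ pᵢ log₂ pᵢ.
−0.238·log₂(0.238) = 0.4929
−0.203·log₂(0.203) = 0.4670
−0.194·log₂(0.194) = 0.4590
−0.124·log₂(0.124) = 0.3734
−0.133·log₂(0.133) = 0.3871
−0.074·log₂(0.074) = 0.2780
−0.034·log₂(0.034) = 0.1659
Sum ≈ 2.6232 → 2.623 bits.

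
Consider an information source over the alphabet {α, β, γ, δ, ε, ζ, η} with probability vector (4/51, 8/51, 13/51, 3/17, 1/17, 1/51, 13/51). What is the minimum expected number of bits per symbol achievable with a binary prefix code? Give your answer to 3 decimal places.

Repeatedly combine the two least-probable nodes; the expected code length is the sum of the merged weights.
merge 1/51 + 1/17 → 4/51
merge 4/51 + 4/51 → 8/51
merge 8/51 + 8/51 → 16/51
merge 3/17 + 13/51 → 22/51
merge 13/51 + 16/51 → 29/51
merge 22/51 + 29/51 → 1
L = 4/51 + 8/51 + 16/51 + 22/51 + 29/51 + 1 = 130/51 ≈ 2.549 bits/symbol.

2.549 bits/symbol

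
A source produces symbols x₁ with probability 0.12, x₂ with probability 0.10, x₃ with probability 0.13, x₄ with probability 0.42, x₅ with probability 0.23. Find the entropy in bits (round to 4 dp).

2.0952 bits

H = −Σ pᵢ log₂ pᵢ.
−0.12·log₂(0.12) = 0.3671
−0.10·log₂(0.10) = 0.3322
−0.13·log₂(0.13) = 0.3826
−0.42·log₂(0.42) = 0.5256
−0.23·log₂(0.23) = 0.4877
Sum ≈ 2.0952 → 2.0952 bits.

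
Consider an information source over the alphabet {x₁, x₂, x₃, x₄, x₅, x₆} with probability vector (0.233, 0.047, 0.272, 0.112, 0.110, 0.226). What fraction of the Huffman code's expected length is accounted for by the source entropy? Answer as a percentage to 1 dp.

98.8%

Entropy H = −Σ p log₂ p ≈ 2.3968 bits.
Huffman merges: 47/1000+11/100→157/1000; 14/125+157/1000→269/1000; 113/500+233/1000→459/1000; 269/1000+34/125→541/1000; 459/1000+541/1000→1. L = 1213/500 ≈ 2.4260.
Efficiency = H/L = 2.3968/2.4260 = 98.8%.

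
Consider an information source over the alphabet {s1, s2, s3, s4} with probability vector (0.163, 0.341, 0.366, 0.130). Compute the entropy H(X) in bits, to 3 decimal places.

H = −Σ pᵢ log₂ pᵢ.
−0.163·log₂(0.163) = 0.4266
−0.341·log₂(0.341) = 0.5293
−0.366·log₂(0.366) = 0.5307
−0.130·log₂(0.130) = 0.3826
Sum ≈ 1.8692 → 1.869 bits.

1.869 bits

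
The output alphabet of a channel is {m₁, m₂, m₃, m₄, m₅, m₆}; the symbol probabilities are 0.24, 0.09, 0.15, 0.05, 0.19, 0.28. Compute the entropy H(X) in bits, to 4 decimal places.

H = −Σ pᵢ log₂ pᵢ.
−0.24·log₂(0.24) = 0.4941
−0.09·log₂(0.09) = 0.3127
−0.15·log₂(0.15) = 0.4105
−0.05·log₂(0.05) = 0.2161
−0.19·log₂(0.19) = 0.4552
−0.28·log₂(0.28) = 0.5142
Sum ≈ 2.4029 → 2.4029 bits.

2.4029 bits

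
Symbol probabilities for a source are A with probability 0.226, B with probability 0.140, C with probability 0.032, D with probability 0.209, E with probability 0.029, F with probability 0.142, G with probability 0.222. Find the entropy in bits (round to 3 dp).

2.543 bits

H = −Σ pᵢ log₂ pᵢ.
−0.226·log₂(0.226) = 0.4849
−0.140·log₂(0.140) = 0.3971
−0.032·log₂(0.032) = 0.1589
−0.209·log₂(0.209) = 0.4720
−0.029·log₂(0.029) = 0.1481
−0.142·log₂(0.142) = 0.3999
−0.222·log₂(0.222) = 0.4820
Sum ≈ 2.5430 → 2.543 bits.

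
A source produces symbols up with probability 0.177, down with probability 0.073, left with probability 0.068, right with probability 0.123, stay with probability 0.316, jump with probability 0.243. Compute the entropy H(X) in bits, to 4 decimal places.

2.3746 bits

H = −Σ pᵢ log₂ pᵢ.
−0.177·log₂(0.177) = 0.4422
−0.073·log₂(0.073) = 0.2756
−0.068·log₂(0.068) = 0.2637
−0.123·log₂(0.123) = 0.3719
−0.316·log₂(0.316) = 0.5252
−0.243·log₂(0.243) = 0.4960
Sum ≈ 2.3746 → 2.3746 bits.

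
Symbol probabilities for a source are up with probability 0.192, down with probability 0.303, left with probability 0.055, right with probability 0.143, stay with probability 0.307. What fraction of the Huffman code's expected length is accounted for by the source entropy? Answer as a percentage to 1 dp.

Entropy H = −Σ p log₂ p ≈ 2.1335 bits.
Huffman merges: 11/200+143/1000→99/500; 24/125+99/500→39/100; 303/1000+307/1000→61/100; 39/100+61/100→1. L = 1099/500 ≈ 2.1980.
Efficiency = H/L = 2.1335/2.1980 = 97.1%.

97.1%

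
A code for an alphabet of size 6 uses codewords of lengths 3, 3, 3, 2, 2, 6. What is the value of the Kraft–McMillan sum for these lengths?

0.890625

With common denominator 2^6 = 64: Σ 2^(−ℓᵢ) = 8/64 + 8/64 + 8/64 + 16/64 + 16/64 + 1/64 = 57/64 = 0.890625.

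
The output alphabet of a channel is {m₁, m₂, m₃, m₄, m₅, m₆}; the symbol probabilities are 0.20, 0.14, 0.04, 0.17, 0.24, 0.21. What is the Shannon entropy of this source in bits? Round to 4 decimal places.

H = −Σ pᵢ log₂ pᵢ.
−0.20·log₂(0.20) = 0.4644
−0.14·log₂(0.14) = 0.3971
−0.04·log₂(0.04) = 0.1858
−0.17·log₂(0.17) = 0.4346
−0.24·log₂(0.24) = 0.4941
−0.21·log₂(0.21) = 0.4728
Sum ≈ 2.4488 → 2.4488 bits.

2.4488 bits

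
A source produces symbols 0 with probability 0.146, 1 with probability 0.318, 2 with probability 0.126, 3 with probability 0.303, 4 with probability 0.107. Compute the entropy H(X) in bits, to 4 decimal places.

2.1744 bits

H = −Σ pᵢ log₂ pᵢ.
−0.146·log₂(0.146) = 0.4053
−0.318·log₂(0.318) = 0.5256
−0.126·log₂(0.126) = 0.3766
−0.303·log₂(0.303) = 0.5220
−0.107·log₂(0.107) = 0.3450
Sum ≈ 2.1744 → 2.1744 bits.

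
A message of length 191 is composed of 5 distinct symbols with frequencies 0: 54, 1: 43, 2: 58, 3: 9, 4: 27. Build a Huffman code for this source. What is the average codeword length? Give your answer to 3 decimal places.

Probabilities are the counts divided by 191.
Repeatedly combine the two least-probable nodes; the expected code length is the sum of the merged weights.
merge 9/191 + 27/191 → 36/191
merge 36/191 + 43/191 → 79/191
merge 54/191 + 58/191 → 112/191
merge 79/191 + 112/191 → 1
L = 36/191 + 79/191 + 112/191 + 1 = 418/191 ≈ 2.188 bits/symbol.

2.188 bits/symbol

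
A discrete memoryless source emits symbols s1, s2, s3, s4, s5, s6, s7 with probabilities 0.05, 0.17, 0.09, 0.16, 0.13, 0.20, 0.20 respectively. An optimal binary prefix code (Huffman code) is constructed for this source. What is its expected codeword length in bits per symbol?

Repeatedly combine the two least-probable nodes; the expected code length is the sum of the merged weights.
merge 1/20 + 9/100 → 7/50
merge 13/100 + 7/50 → 27/100
merge 4/25 + 17/100 → 33/100
merge 1/5 + 1/5 → 2/5
merge 27/100 + 33/100 → 3/5
merge 2/5 + 3/5 → 1
L = 7/50 + 27/100 + 33/100 + 2/5 + 3/5 + 1 = 137/50 = 2.74 bits/symbol.

2.74 bits/symbol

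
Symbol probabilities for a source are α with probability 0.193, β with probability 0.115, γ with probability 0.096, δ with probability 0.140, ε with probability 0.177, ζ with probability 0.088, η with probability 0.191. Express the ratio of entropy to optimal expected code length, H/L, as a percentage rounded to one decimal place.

98.1%

Entropy H = −Σ p log₂ p ≈ 2.7455 bits.
Huffman merges: 11/125+12/125→23/125; 23/200+7/50→51/200; 177/1000+23/125→361/1000; 191/1000+193/1000→48/125; 51/200+361/1000→77/125; 48/125+77/125→1. L = 14/5 ≈ 2.8000.
Efficiency = H/L = 2.7455/2.8000 = 98.1%.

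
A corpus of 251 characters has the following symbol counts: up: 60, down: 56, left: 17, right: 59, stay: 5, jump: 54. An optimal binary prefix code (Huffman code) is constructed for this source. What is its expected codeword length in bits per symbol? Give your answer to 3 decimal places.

2.390 bits/symbol

Probabilities are the counts divided by 251.
Repeatedly combine the two least-probable nodes; the expected code length is the sum of the merged weights.
merge 5/251 + 17/251 → 22/251
merge 22/251 + 54/251 → 76/251
merge 56/251 + 59/251 → 115/251
merge 60/251 + 76/251 → 136/251
merge 115/251 + 136/251 → 1
L = 22/251 + 76/251 + 115/251 + 136/251 + 1 = 600/251 ≈ 2.390 bits/symbol.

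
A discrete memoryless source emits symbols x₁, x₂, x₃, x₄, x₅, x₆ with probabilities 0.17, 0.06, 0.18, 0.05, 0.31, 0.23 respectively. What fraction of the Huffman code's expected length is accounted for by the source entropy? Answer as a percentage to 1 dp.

Entropy H = −Σ p log₂ p ≈ 2.3510 bits.
Huffman merges: 1/20+3/50→11/100; 11/100+17/100→7/25; 9/50+23/100→41/100; 7/25+31/100→59/100; 41/100+59/100→1. L = 239/100 ≈ 2.3900.
Efficiency = H/L = 2.3510/2.3900 = 98.4%.

98.4%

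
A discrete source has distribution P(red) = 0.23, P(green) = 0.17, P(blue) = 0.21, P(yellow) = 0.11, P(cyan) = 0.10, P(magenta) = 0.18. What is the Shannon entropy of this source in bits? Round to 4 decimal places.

2.5229 bits

H = −Σ pᵢ log₂ pᵢ.
−0.23·log₂(0.23) = 0.4877
−0.17·log₂(0.17) = 0.4346
−0.21·log₂(0.21) = 0.4728
−0.11·log₂(0.11) = 0.3503
−0.10·log₂(0.10) = 0.3322
−0.18·log₂(0.18) = 0.4453
Sum ≈ 2.5229 → 2.5229 bits.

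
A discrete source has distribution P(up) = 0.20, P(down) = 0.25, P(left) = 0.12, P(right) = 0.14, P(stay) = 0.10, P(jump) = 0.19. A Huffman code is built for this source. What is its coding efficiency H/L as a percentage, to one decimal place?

98.7%

Entropy H = −Σ p log₂ p ≈ 2.5160 bits.
Huffman merges: 1/10+3/25→11/50; 7/50+19/100→33/100; 1/5+11/50→21/50; 1/4+33/100→29/50; 21/50+29/50→1. L = 51/20 ≈ 2.5500.
Efficiency = H/L = 2.5160/2.5500 = 98.7%.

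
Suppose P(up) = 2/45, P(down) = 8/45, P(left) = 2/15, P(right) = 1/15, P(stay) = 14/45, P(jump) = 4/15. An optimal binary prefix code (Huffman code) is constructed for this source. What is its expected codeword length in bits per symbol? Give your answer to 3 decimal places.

Repeatedly combine the two least-probable nodes; the expected code length is the sum of the merged weights.
merge 2/45 + 1/15 → 1/9
merge 1/9 + 2/15 → 11/45
merge 8/45 + 11/45 → 19/45
merge 4/15 + 14/45 → 26/45
merge 19/45 + 26/45 → 1
L = 1/9 + 11/45 + 19/45 + 26/45 + 1 = 106/45 ≈ 2.356 bits/symbol.

2.356 bits/symbol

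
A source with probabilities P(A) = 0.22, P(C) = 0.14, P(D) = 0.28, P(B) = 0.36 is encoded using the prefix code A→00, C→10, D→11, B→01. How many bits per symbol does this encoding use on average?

2 bits/symbol

L̄ = Σ pᵢ·ℓᵢ = 0.22·2 + 0.14·2 + 0.28·2 + 0.36·2 = 2 bits/symbol.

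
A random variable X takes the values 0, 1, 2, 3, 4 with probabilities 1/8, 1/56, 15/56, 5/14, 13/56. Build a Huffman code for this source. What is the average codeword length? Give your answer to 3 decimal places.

Repeatedly combine the two least-probable nodes; the expected code length is the sum of the merged weights.
merge 1/56 + 1/8 → 1/7
merge 1/7 + 13/56 → 3/8
merge 15/56 + 5/14 → 5/8
merge 3/8 + 5/8 → 1
L = 1/7 + 3/8 + 5/8 + 1 = 15/7 ≈ 2.143 bits/symbol.

2.143 bits/symbol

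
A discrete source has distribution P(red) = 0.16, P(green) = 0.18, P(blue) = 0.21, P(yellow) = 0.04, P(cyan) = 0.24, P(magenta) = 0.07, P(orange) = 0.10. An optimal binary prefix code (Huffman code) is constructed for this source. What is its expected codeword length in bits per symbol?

Repeatedly combine the two least-probable nodes; the expected code length is the sum of the merged weights.
merge 1/25 + 7/100 → 11/100
merge 1/10 + 11/100 → 21/100
merge 4/25 + 9/50 → 17/50
merge 21/100 + 21/100 → 21/50
merge 6/25 + 17/50 → 29/50
merge 21/50 + 29/50 → 1
L = 11/100 + 21/100 + 17/50 + 21/50 + 29/50 + 1 = 133/50 = 2.66 bits/symbol.

2.66 bits/symbol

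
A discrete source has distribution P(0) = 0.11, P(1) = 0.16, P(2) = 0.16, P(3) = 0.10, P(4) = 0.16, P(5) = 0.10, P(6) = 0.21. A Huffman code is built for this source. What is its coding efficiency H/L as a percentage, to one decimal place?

Entropy H = −Σ p log₂ p ≈ 2.7565 bits.
Huffman merges: 1/10+1/10→1/5; 11/100+4/25→27/100; 4/25+4/25→8/25; 1/5+21/100→41/100; 27/100+8/25→59/100; 41/100+59/100→1. L = 279/100 ≈ 2.7900.
Efficiency = H/L = 2.7565/2.7900 = 98.8%.

98.8%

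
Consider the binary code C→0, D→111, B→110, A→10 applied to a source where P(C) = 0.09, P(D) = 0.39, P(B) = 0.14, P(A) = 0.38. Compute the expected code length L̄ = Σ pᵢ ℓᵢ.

2.44 bits/symbol

L̄ = Σ pᵢ·ℓᵢ = 0.09·1 + 0.39·3 + 0.14·3 + 0.38·2 = 2.44 bits/symbol.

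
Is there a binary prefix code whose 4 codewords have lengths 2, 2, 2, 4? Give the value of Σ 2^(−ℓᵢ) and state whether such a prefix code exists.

With common denominator 2^4 = 16: Σ 2^(−ℓᵢ) = 4/16 + 4/16 + 4/16 + 1/16 = 13/16 = 0.8125.
Kraft's inequality requires Σ ≤ 1; here Σ = 0.8125 ≤ 1, so such a prefix code exists.

0.8125; yes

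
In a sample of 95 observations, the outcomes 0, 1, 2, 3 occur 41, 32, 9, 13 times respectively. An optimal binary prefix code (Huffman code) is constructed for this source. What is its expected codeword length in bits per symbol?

Probabilities are the counts divided by 95.
Repeatedly combine the two least-probable nodes; the expected code length is the sum of the merged weights.
merge 9/95 + 13/95 → 22/95
merge 22/95 + 32/95 → 54/95
merge 41/95 + 54/95 → 1
L = 22/95 + 54/95 + 1 = 9/5 = 1.8 bits/symbol.

1.8 bits/symbol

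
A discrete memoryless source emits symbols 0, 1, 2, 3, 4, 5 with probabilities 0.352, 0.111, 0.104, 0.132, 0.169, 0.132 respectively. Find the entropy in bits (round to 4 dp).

H = −Σ pᵢ log₂ pᵢ.
−0.352·log₂(0.352) = 0.5302
−0.111·log₂(0.111) = 0.3520
−0.104·log₂(0.104) = 0.3396
−0.132·log₂(0.132) = 0.3856
−0.169·log₂(0.169) = 0.4335
−0.132·log₂(0.132) = 0.3856
Sum ≈ 2.4266 → 2.4266 bits.

2.4266 bits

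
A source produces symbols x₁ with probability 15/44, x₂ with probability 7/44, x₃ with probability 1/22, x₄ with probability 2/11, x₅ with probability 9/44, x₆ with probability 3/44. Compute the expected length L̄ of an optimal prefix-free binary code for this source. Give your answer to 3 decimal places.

2.386 bits/symbol

Repeatedly combine the two least-probable nodes; the expected code length is the sum of the merged weights.
merge 1/22 + 3/44 → 5/44
merge 5/44 + 7/44 → 3/11
merge 2/11 + 9/44 → 17/44
merge 3/11 + 15/44 → 27/44
merge 17/44 + 27/44 → 1
L = 5/44 + 3/11 + 17/44 + 27/44 + 1 = 105/44 ≈ 2.386 bits/symbol.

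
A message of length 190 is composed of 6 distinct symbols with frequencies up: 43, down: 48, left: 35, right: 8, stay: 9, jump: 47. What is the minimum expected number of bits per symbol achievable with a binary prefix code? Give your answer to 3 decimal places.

Probabilities are the counts divided by 190.
Repeatedly combine the two least-probable nodes; the expected code length is the sum of the merged weights.
merge 4/95 + 9/190 → 17/190
merge 17/190 + 7/38 → 26/95
merge 43/190 + 47/190 → 9/19
merge 24/95 + 26/95 → 10/19
merge 9/19 + 10/19 → 1
L = 17/190 + 26/95 + 9/19 + 10/19 + 1 = 449/190 ≈ 2.363 bits/symbol.

2.363 bits/symbol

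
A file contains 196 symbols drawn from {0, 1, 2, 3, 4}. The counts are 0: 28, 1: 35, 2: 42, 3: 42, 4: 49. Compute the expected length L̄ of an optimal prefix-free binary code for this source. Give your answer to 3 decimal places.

2.321 bits/symbol

Probabilities are the counts divided by 196.
Repeatedly combine the two least-probable nodes; the expected code length is the sum of the merged weights.
merge 1/7 + 5/28 → 9/28
merge 3/14 + 3/14 → 3/7
merge 1/4 + 9/28 → 4/7
merge 3/7 + 4/7 → 1
L = 9/28 + 3/7 + 4/7 + 1 = 65/28 ≈ 2.321 bits/symbol.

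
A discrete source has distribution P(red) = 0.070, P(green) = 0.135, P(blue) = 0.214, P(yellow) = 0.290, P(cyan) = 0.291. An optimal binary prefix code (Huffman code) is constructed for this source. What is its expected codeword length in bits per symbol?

Repeatedly combine the two least-probable nodes; the expected code length is the sum of the merged weights.
merge 7/100 + 27/200 → 41/200
merge 41/200 + 107/500 → 419/1000
merge 29/100 + 291/1000 → 581/1000
merge 419/1000 + 581/1000 → 1
L = 41/200 + 419/1000 + 581/1000 + 1 = 441/200 = 2.205 bits/symbol.

2.205 bits/symbol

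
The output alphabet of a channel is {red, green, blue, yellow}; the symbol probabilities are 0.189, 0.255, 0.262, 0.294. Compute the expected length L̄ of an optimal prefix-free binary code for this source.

Repeatedly combine the two least-probable nodes; the expected code length is the sum of the merged weights.
merge 189/1000 + 51/200 → 111/250
merge 131/500 + 147/500 → 139/250
merge 111/250 + 139/250 → 1
L = 111/250 + 139/250 + 1 = 2 bits/symbol.

2 bits/symbol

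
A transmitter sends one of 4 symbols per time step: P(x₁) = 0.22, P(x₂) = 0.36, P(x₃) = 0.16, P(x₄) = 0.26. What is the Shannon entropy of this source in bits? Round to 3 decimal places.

H = −Σ pᵢ log₂ pᵢ.
−0.22·log₂(0.22) = 0.4806
−0.36·log₂(0.36) = 0.5306
−0.16·log₂(0.16) = 0.4230
−0.26·log₂(0.26) = 0.5053
Sum ≈ 1.9395 → 1.939 bits.

1.939 bits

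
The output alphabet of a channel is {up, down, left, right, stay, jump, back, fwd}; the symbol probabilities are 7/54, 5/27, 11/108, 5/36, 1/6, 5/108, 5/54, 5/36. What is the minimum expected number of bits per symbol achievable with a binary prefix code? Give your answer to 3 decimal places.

2.954 bits/symbol

Repeatedly combine the two least-probable nodes; the expected code length is the sum of the merged weights.
merge 5/108 + 5/54 → 5/36
merge 11/108 + 7/54 → 25/108
merge 5/36 + 5/36 → 5/18
merge 5/36 + 1/6 → 11/36
merge 5/27 + 25/108 → 5/12
merge 5/18 + 11/36 → 7/12
merge 5/12 + 7/12 → 1
L = 5/36 + 25/108 + 5/18 + 11/36 + 5/12 + 7/12 + 1 = 319/108 ≈ 2.954 bits/symbol.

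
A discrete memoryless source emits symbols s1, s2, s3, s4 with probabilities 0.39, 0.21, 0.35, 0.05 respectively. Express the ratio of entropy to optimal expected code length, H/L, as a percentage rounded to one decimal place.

93.5%

Entropy H = −Σ p log₂ p ≈ 1.7488 bits.
Huffman merges: 1/20+21/100→13/50; 13/50+7/20→61/100; 39/100+61/100→1. L = 187/100 ≈ 1.8700.
Efficiency = H/L = 1.7488/1.8700 = 93.5%.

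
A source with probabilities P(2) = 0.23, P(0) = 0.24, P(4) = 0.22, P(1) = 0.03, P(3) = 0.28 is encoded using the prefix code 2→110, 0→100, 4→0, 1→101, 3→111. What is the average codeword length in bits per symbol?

2.56 bits/symbol

L̄ = Σ pᵢ·ℓᵢ = 0.23·3 + 0.24·3 + 0.22·1 + 0.03·3 + 0.28·3 = 2.56 bits/symbol.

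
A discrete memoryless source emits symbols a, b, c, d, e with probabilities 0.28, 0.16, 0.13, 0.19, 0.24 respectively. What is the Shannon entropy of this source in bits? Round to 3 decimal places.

2.269 bits

H = −Σ pᵢ log₂ pᵢ.
−0.28·log₂(0.28) = 0.5142
−0.16·log₂(0.16) = 0.4230
−0.13·log₂(0.13) = 0.3826
−0.19·log₂(0.19) = 0.4552
−0.24·log₂(0.24) = 0.4941
Sum ≈ 2.2692 → 2.269 bits.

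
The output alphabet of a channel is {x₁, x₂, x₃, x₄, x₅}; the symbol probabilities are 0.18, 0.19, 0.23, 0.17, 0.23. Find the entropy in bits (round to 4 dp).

2.3105 bits

H = −Σ pᵢ log₂ pᵢ.
−0.18·log₂(0.18) = 0.4453
−0.19·log₂(0.19) = 0.4552
−0.23·log₂(0.23) = 0.4877
−0.17·log₂(0.17) = 0.4346
−0.23·log₂(0.23) = 0.4877
Sum ≈ 2.3105 → 2.3105 bits.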